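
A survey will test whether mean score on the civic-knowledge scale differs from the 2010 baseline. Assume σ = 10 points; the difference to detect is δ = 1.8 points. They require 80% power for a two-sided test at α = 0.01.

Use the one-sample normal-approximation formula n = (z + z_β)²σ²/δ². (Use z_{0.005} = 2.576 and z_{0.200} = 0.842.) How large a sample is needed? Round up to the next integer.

n = 361

n = (z_{α/2} + z_β)² · σ² / δ²
  = (2.576 + 0.842)² · 10² / 1.8²
  = 11.6827 · 100 / 3.24
  = 360.58
Round up → n = 361.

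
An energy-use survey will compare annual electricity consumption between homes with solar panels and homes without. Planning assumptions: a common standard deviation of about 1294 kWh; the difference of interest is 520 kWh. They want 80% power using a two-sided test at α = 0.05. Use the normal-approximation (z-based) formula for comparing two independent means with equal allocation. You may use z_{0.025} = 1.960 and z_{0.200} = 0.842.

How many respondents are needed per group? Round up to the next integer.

n = (z_{α/2} + z_β)² · (σ₁² + σ₂²) / δ²
  = (1.960 + 0.842)² · (2·1294² = 3348872) / 520²
  = 7.8512 · 3348872 / 270400
  = 97.24
Round up → n = 98 per group.

n = 98 per group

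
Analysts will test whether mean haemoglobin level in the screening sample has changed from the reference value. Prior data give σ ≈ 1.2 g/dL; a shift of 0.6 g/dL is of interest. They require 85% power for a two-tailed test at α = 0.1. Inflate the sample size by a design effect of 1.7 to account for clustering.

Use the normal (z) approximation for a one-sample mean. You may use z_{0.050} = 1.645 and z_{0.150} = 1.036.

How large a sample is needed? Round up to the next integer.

n = (z_{α/2} + z_β)² · σ² / δ²
  = (1.645 + 1.036)² · 1.2² / 0.6²
  = 7.1878 · 1.44 / 0.36
  = 28.75
Design effect: 1.7 × 28.75 = 48.88.
Round up → n = 49.

n = 49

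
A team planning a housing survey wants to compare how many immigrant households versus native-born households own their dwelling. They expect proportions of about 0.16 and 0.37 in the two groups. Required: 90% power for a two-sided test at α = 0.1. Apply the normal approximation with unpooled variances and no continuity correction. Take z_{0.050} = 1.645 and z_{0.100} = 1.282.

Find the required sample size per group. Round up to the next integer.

n = (z_{α/2} + z_β)² · [p₁(1−p₁) + p₂(1−p₂)] / (p₁ − p₂)²
  = (1.645 + 1.282)² · (0.16·0.84 + 0.37·0.63) / (-0.21)²
  = (2.927)² · (0.1344 + 0.2331) / 0.0441
  = 8.5673 · 0.3675 / 0.0441
  = 71.39
Round up → n = 72 per group.

n = 72 per group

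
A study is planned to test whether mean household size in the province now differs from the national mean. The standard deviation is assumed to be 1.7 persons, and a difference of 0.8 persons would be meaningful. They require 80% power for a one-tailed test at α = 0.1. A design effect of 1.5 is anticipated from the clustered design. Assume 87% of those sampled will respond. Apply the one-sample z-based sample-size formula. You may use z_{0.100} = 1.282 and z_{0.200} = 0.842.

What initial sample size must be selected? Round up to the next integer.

n = (z_α + z_β)² · σ² / δ²
  = (1.282 + 0.842)² · 1.7² / 0.8²
  = 4.5114 · 2.89 / 0.64
  = 20.37
Design effect: 1.5 × 20.37 = 30.56.
Adjust for 87% response: 30.56 / 0.87 = 35.12.
Round up → n = 36.

n = 36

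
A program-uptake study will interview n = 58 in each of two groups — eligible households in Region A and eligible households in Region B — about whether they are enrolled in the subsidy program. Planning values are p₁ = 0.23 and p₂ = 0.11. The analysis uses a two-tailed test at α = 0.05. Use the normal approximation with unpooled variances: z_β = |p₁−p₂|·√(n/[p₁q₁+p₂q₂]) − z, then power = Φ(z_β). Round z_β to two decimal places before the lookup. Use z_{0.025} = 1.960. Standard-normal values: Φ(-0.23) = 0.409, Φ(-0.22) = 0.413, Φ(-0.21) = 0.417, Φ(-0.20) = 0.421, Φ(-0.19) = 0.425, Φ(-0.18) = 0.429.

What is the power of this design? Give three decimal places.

z_β = |p₁−p₂|·√(n/[p₁q₁+p₂q₂]) − z_{α/2}
    = 0.12 · √(58/0.2750) − 1.960
    = 0.12 · 14.5227 − 1.960
    = 1.7427 − 1.960 = -0.2173 → -0.22
Power = Φ(-0.22) = 0.413.

Power ≈ 0.413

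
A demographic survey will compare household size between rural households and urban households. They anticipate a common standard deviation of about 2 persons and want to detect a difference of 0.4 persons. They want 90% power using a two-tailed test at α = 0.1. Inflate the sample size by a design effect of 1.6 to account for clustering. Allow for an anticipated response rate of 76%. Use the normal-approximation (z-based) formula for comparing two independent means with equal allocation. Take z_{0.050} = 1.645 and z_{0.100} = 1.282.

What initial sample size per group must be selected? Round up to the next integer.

n = (z_{α/2} + z_β)² · (σ₁² + σ₂²) / δ²
  = (1.645 + 1.282)² · (2·2² = 8) / 0.4²
  = 8.5673 · 8 / 0.16
  = 428.37
Design effect: 1.6 × 428.37 = 685.39.
Adjust for 76% response: 685.39 / 0.76 = 901.82.
Round up → n = 902 per group.

n = 902 per group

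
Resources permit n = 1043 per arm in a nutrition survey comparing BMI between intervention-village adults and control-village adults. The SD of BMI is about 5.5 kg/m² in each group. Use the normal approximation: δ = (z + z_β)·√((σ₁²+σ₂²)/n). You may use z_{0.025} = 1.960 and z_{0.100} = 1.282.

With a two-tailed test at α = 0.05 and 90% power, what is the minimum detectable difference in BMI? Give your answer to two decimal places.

Minimum detectable difference ≈ 0.78 kg/m²

δ = (z_{α/2} + z_β) · √((σ₁²+σ₂²)/n)
  = (1.960 + 1.282) · √(60.5/1043)
  = 3.242 · √0.05801
  = 3.242 · 0.2408
  = 0.7808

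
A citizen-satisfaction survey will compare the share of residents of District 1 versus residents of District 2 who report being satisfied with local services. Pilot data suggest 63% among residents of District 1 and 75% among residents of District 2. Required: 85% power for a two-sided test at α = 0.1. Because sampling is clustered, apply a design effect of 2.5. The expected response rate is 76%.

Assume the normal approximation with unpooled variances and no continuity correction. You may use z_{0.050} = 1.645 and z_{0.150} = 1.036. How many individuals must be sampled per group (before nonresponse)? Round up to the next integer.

n = (z_{α/2} + z_β)² · [p₁(1−p₁) + p₂(1−p₂)] / (p₁ − p₂)²
  = (1.645 + 1.036)² · (0.63·0.37 + 0.75·0.25) / (-0.12)²
  = (2.681)² · (0.2331 + 0.1875) / 0.0144
  = 7.1878 · 0.4206 / 0.0144
  = 209.94
Design effect: 2.5 × 209.94 = 524.86.
Adjust for 76% response: 524.86 / 0.76 = 690.60.
Round up → n = 691 per group.

n = 691 per group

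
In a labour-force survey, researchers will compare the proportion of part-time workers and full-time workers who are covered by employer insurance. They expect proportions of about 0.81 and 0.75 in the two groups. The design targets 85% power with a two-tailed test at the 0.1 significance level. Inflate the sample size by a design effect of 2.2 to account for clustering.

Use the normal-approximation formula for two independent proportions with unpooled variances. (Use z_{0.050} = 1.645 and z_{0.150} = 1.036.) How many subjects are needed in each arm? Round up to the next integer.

n = (z_{α/2} + z_β)² · [p₁(1−p₁) + p₂(1−p₂)] / (p₁ − p₂)²
  = (1.645 + 1.036)² · (0.81·0.19 + 0.75·0.25) / (0.06)²
  = (2.681)² · (0.1539 + 0.1875) / 0.0036
  = 7.1878 · 0.3414 / 0.0036
  = 681.64
Design effect: 2.2 × 681.64 = 1499.61.
Round up → n = 1500 per group.

n = 1500 per group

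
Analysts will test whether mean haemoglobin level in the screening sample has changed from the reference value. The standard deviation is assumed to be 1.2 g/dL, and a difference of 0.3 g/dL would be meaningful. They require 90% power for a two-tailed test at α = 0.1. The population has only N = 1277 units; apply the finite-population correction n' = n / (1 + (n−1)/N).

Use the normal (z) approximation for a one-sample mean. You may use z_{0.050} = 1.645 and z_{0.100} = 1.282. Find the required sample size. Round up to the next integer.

n = (z_{α/2} + z_β)² · σ² / δ²
  = (1.645 + 1.282)² · 1.2² / 0.3²
  = 8.5673 · 1.44 / 0.09
  = 137.08
Finite-population correction (N = 1277): 137.08 / (1 + (137.08 − 1)/1277) = 123.88.
Round up → n = 124.

n = 124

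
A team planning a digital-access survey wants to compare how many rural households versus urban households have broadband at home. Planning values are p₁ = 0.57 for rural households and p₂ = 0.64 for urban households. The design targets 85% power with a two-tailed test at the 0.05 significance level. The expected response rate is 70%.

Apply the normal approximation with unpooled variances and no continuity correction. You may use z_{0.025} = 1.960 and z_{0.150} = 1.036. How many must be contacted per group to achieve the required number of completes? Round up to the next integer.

n = (z_{α/2} + z_β)² · [p₁(1−p₁) + p₂(1−p₂)] / (p₁ − p₂)²
  = (1.960 + 1.036)² · (0.57·0.43 + 0.64·0.36) / (-0.07)²
  = (2.996)² · (0.2451 + 0.2304) / 0.0049
  = 8.9760 · 0.4755 / 0.0049
  = 871.04
Adjust for 70% response: 871.04 / 0.70 = 1244.34.
Round up → n = 1245 per group.

n = 1245 per group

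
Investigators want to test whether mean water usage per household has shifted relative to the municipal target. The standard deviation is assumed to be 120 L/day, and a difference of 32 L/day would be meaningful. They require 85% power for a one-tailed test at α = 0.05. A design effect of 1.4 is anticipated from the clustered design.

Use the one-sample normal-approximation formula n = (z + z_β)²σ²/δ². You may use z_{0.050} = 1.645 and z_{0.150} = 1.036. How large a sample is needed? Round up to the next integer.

n = 142

n = (z_α + z_β)² · σ² / δ²
  = (1.645 + 1.036)² · 120² / 32²
  = 7.1878 · 14400 / 1024
  = 101.08
Design effect: 1.4 × 101.08 = 141.51.
Round up → n = 142.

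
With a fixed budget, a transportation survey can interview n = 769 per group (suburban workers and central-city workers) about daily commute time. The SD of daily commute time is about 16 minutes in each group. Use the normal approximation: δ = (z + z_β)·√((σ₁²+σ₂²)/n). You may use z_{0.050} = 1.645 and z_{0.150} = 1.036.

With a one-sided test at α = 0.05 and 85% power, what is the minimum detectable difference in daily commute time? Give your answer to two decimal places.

δ = (z_α + z_β) · √((σ₁²+σ₂²)/n)
  = (1.645 + 1.036) · √(512/769)
  = 2.681 · √0.6658
  = 2.681 · 0.8160
  = 2.1876

Minimum detectable difference ≈ 2.19 minutes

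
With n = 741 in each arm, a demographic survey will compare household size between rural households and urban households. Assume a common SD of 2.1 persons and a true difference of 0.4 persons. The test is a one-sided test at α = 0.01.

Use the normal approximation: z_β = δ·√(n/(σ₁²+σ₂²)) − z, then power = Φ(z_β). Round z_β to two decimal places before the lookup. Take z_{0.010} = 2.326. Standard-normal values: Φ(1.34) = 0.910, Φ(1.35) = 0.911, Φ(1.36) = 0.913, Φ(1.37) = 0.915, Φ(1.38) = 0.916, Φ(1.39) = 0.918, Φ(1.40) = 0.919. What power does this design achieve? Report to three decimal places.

Power ≈ 0.910

z_β = δ·√(n/(σ₁²+σ₂²)) − z_α
    = 0.4 · √(741/8.82) − 2.326
    = 0.4 · 9.16589 − 2.326
    = 3.6664 − 2.326 = 1.3404 → 1.34
Power = Φ(1.34) = 0.910.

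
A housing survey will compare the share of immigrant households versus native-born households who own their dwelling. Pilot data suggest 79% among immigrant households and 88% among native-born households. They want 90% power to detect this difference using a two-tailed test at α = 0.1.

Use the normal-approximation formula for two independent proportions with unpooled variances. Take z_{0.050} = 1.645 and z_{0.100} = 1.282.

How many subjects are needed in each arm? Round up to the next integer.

n = (z_{α/2} + z_β)² · [p₁(1−p₁) + p₂(1−p₂)] / (p₁ − p₂)²
  = (1.645 + 1.282)² · (0.79·0.21 + 0.88·0.12) / (-0.09)²
  = (2.927)² · (0.1659 + 0.1056) / 0.0081
  = 8.5673 · 0.2715 / 0.0081
  = 287.16
Round up → n = 288 per group.

n = 288 per group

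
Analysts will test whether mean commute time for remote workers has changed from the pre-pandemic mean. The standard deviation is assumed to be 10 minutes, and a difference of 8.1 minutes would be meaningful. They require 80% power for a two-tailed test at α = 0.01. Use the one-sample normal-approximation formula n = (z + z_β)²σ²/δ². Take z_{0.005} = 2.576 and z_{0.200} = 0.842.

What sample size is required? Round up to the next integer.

n = 18

n = (z_{α/2} + z_β)² · σ² / δ²
  = (2.576 + 0.842)² · 10² / 8.1²
  = 11.6827 · 100 / 65.61
  = 17.81
Round up → n = 18.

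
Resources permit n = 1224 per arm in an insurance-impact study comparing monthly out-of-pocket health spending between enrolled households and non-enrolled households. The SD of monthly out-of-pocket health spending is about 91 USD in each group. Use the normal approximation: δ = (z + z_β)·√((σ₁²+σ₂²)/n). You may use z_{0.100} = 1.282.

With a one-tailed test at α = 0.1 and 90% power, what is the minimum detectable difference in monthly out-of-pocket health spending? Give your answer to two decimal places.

δ = (z_α + z_β) · √((σ₁²+σ₂²)/n)
  = (1.282 + 1.282) · √(16562/1224)
  = 2.564 · √13.531
  = 2.564 · 3.6785
  = 9.4316

Minimum detectable difference ≈ 9.43 USD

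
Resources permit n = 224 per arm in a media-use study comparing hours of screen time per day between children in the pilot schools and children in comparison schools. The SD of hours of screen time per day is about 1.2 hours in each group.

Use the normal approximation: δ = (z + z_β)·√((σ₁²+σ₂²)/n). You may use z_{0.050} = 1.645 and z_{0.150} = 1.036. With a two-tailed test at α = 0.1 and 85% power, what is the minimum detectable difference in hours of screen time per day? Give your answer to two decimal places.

δ = (z_{α/2} + z_β) · √((σ₁²+σ₂²)/n)
  = (1.645 + 1.036) · √(2.88/224)
  = 2.681 · √0.01286
  = 2.681 · 0.1134
  = 0.3040

Minimum detectable difference ≈ 0.30 hours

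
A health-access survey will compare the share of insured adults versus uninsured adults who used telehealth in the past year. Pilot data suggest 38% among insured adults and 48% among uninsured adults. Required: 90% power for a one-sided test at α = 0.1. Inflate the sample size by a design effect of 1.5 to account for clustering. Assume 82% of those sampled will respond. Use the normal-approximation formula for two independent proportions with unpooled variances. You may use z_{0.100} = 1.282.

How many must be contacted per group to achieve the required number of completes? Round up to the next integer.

n = (z_α + z_β)² · [p₁(1−p₁) + p₂(1−p₂)] / (p₁ − p₂)²
  = (1.282 + 1.282)² · (0.38·0.62 + 0.48·0.52) / (-0.10)²
  = (2.564)² · (0.2356 + 0.2496) / 0.0100
  = 6.5741 · 0.4852 / 0.0100
  = 318.98
Design effect: 1.5 × 318.98 = 478.46.
Adjust for 82% response: 478.46 / 0.82 = 583.49.
Round up → n = 584 per group.

n = 584 per group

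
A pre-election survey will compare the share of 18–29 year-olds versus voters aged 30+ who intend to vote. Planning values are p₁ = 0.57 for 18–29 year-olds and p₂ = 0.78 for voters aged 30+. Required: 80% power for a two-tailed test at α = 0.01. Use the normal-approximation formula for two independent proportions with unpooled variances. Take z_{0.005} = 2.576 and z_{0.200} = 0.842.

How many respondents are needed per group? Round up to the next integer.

n = 111 per group

n = (z_{α/2} + z_β)² · [p₁(1−p₁) + p₂(1−p₂)] / (p₁ − p₂)²
  = (2.576 + 0.842)² · (0.57·0.43 + 0.78·0.22) / (-0.21)²
  = (3.418)² · (0.2451 + 0.1716) / 0.0441
  = 11.6827 · 0.4167 / 0.0441
  = 110.39
Round up → n = 111 per group.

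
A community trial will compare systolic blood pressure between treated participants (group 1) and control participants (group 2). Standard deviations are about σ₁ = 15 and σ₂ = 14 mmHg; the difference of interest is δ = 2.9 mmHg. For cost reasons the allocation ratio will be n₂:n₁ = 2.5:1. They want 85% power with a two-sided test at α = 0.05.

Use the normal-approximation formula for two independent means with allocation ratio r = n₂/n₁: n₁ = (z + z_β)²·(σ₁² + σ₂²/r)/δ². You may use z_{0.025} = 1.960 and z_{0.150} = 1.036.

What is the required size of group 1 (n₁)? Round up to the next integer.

n₁ = (z_{α/2} + z_β)² · (σ₁² + σ₂²/r) / δ²
   = (1.960 + 1.036)² · (15² + 14²/2.5) / 2.9²
   = 8.9760 · (225 + 78.4) / 8.41
   = 8.9760 · 303.4 / 8.41
   = 323.82
Round up → n₁ = 324; n₂ = r·n₁ = 2.5 × 324 = 810.

n₁ = 324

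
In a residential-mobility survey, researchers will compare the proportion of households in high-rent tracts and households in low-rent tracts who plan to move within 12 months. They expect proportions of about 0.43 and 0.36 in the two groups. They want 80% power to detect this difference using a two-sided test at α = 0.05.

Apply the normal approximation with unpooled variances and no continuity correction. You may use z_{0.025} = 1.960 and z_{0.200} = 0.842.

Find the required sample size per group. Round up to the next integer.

n = (z_{α/2} + z_β)² · [p₁(1−p₁) + p₂(1−p₂)] / (p₁ − p₂)²
  = (1.960 + 0.842)² · (0.43·0.57 + 0.36·0.64) / (0.07)²
  = (2.802)² · (0.2451 + 0.2304) / 0.0049
  = 7.8512 · 0.4755 / 0.0049
  = 761.89
Round up → n = 762 per group.

n = 762 per group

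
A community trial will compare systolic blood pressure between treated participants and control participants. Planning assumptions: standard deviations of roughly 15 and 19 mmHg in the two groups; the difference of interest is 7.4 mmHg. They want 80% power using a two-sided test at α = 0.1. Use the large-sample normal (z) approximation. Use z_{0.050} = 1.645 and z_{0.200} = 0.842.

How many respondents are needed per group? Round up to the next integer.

n = (z_{α/2} + z_β)² · (σ₁² + σ₂²) / δ²
  = (1.645 + 0.842)² · (15² + 19² = 586) / 7.4²
  = 6.1852 · 586 / 54.76
  = 66.19
Round up → n = 67 per group.

n = 67 per group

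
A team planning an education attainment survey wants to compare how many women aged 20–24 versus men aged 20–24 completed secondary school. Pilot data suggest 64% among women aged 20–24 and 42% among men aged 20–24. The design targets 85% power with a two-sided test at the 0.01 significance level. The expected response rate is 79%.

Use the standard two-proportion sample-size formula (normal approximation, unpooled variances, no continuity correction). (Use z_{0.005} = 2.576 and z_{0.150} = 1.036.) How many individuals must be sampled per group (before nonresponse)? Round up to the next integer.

n = (z_{α/2} + z_β)² · [p₁(1−p₁) + p₂(1−p₂)] / (p₁ − p₂)²
  = (2.576 + 1.036)² · (0.64·0.36 + 0.42·0.58) / (0.22)²
  = (3.612)² · (0.2304 + 0.2436) / 0.0484
  = 13.0465 · 0.4740 / 0.0484
  = 127.77
Adjust for 79% response: 127.77 / 0.79 = 161.73.
Round up → n = 162 per group.

n = 162 per group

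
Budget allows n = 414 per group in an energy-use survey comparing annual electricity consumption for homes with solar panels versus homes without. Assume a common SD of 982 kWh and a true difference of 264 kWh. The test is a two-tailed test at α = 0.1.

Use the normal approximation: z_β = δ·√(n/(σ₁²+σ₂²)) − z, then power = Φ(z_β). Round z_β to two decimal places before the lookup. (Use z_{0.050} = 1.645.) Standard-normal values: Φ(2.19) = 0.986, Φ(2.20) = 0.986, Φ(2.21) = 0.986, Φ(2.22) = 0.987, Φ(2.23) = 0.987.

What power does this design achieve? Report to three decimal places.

Power ≈ 0.987

z_β = δ·√(n/(σ₁²+σ₂²)) − z_{α/2}
    = 264 · √(414/1928648) − 1.645
    = 264 · 0.01465 − 1.645
    = 3.8679 − 1.645 = 2.2229 → 2.22
Power = Φ(2.22) = 0.987.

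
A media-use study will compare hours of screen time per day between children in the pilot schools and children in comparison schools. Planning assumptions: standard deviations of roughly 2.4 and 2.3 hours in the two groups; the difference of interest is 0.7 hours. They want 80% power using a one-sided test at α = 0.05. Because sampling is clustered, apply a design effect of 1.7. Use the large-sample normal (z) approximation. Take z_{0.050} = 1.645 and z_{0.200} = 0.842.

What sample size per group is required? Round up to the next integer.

n = 238 per group

n = (z_α + z_β)² · (σ₁² + σ₂²) / δ²
  = (1.645 + 0.842)² · (2.4² + 2.3² = 11.05) / 0.7²
  = 6.1852 · 11.05 / 0.49
  = 139.48
Design effect: 1.7 × 139.48 = 237.12.
Round up → n = 238 per group.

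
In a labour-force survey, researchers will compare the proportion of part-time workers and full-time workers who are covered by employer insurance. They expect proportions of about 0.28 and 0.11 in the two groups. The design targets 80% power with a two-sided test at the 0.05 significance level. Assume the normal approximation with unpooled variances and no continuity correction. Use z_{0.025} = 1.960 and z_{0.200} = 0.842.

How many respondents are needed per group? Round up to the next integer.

n = 82 per group

n = (z_{α/2} + z_β)² · [p₁(1−p₁) + p₂(1−p₂)] / (p₁ − p₂)²
  = (1.960 + 0.842)² · (0.28·0.72 + 0.11·0.89) / (0.17)²
  = (2.802)² · (0.2016 + 0.0979) / 0.0289
  = 7.8512 · 0.2995 / 0.0289
  = 81.36
Round up → n = 82 per group.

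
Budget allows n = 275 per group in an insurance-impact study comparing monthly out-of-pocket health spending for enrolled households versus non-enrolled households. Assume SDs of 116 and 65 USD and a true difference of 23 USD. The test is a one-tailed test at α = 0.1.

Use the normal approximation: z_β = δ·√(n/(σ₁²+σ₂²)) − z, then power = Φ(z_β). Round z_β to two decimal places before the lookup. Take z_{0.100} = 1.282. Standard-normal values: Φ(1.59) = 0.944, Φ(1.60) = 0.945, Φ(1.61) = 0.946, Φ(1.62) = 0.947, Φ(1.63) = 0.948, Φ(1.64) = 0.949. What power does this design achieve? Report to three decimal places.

z_β = δ·√(n/(σ₁²+σ₂²)) − z_α
    = 23 · √(275/17681) − 1.282
    = 23 · 0.12471 − 1.282
    = 2.8684 − 1.282 = 1.5864 → 1.59
Power = Φ(1.59) = 0.944.

Power ≈ 0.944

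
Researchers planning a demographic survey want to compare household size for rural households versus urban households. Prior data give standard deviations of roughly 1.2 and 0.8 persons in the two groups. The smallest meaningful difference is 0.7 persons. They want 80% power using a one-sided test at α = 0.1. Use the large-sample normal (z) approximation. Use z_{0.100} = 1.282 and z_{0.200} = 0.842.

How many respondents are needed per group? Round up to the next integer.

n = (z_α + z_β)² · (σ₁² + σ₂²) / δ²
  = (1.282 + 0.842)² · (1.2² + 0.8² = 2.08) / 0.7²
  = 4.5114 · 2.08 / 0.49
  = 19.15
Round up → n = 20 per group.

n = 20 per group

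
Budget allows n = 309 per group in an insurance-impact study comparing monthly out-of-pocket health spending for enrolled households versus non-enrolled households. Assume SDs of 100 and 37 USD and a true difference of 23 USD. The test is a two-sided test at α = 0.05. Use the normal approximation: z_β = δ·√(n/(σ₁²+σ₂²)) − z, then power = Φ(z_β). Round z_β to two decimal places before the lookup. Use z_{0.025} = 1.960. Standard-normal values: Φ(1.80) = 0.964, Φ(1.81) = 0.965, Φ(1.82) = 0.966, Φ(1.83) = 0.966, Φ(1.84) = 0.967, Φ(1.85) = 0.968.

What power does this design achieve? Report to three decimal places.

Power ≈ 0.966

z_β = δ·√(n/(σ₁²+σ₂²)) − z_{α/2}
    = 23 · √(309/11369) − 1.960
    = 23 · 0.16486 − 1.960
    = 3.7918 − 1.960 = 1.8318 → 1.83
Power = Φ(1.83) = 0.966.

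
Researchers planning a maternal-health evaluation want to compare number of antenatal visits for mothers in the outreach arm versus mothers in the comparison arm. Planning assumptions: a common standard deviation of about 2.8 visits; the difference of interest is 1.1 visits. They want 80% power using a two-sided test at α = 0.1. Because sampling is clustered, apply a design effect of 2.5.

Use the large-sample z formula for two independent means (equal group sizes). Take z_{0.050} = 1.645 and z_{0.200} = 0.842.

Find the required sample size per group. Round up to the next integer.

n = (z_{α/2} + z_β)² · (σ₁² + σ₂²) / δ²
  = (1.645 + 0.842)² · (2·2.8² = 15.68) / 1.1²
  = 6.1852 · 15.68 / 1.21
  = 80.15
Design effect: 2.5 × 80.15 = 200.38.
Round up → n = 201 per group.

n = 201 per group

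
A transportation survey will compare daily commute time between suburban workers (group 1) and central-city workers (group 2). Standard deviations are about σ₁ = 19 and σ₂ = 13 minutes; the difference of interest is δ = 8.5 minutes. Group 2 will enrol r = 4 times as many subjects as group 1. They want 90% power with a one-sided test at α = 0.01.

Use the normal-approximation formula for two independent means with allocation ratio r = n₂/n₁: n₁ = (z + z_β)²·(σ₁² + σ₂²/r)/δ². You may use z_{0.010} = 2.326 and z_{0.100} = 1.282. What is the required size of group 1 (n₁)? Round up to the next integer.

n₁ = 73

n₁ = (z_α + z_β)² · (σ₁² + σ₂²/r) / δ²
   = (2.326 + 1.282)² · (19² + 13²/4) / 8.5²
   = 13.0177 · (361 + 42.25) / 72.25
   = 13.0177 · 403.25 / 72.25
   = 72.66
Round up → n₁ = 73; n₂ = r·n₁ = 4 × 73 = 292.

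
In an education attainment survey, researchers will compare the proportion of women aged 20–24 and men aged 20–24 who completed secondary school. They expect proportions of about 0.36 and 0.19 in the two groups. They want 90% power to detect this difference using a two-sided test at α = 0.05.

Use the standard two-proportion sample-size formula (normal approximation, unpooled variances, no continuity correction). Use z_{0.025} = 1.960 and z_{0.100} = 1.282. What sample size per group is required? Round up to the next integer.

n = (z_{α/2} + z_β)² · [p₁(1−p₁) + p₂(1−p₂)] / (p₁ − p₂)²
  = (1.960 + 1.282)² · (0.36·0.64 + 0.19·0.81) / (0.17)²
  = (3.242)² · (0.2304 + 0.1539) / 0.0289
  = 10.5106 · 0.3843 / 0.0289
  = 139.77
Round up → n = 140 per group.

n = 140 per group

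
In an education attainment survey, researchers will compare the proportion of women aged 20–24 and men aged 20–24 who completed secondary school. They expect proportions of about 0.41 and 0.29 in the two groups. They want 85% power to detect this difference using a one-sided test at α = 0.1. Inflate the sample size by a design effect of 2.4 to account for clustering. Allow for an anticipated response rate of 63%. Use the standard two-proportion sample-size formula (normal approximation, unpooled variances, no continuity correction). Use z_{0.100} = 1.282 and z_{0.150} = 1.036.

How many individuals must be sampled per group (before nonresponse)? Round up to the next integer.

n = 637 per group

n = (z_α + z_β)² · [p₁(1−p₁) + p₂(1−p₂)] / (p₁ − p₂)²
  = (1.282 + 1.036)² · (0.41·0.59 + 0.29·0.71) / (0.12)²
  = (2.318)² · (0.2419 + 0.2059) / 0.0144
  = 5.3731 · 0.4478 / 0.0144
  = 167.09
Design effect: 2.4 × 167.09 = 401.01.
Adjust for 63% response: 401.01 / 0.63 = 636.53.
Round up → n = 637 per group.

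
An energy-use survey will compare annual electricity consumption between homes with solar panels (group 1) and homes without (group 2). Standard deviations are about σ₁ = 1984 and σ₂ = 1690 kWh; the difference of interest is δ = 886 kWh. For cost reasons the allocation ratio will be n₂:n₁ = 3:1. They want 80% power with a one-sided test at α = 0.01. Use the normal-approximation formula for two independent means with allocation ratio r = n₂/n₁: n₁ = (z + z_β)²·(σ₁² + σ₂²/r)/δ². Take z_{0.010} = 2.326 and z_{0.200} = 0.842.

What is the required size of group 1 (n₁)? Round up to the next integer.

n₁ = 63

n₁ = (z_α + z_β)² · (σ₁² + σ₂²/r) / δ²
   = (2.326 + 0.842)² · (1984² + 1690²/3) / 886²
   = 10.0362 · (3936256 + 952033.3) / 784996
   = 10.0362 · 4888289.3 / 784996
   = 62.50
Round up → n₁ = 63; n₂ = r·n₁ = 3 × 63 = 189.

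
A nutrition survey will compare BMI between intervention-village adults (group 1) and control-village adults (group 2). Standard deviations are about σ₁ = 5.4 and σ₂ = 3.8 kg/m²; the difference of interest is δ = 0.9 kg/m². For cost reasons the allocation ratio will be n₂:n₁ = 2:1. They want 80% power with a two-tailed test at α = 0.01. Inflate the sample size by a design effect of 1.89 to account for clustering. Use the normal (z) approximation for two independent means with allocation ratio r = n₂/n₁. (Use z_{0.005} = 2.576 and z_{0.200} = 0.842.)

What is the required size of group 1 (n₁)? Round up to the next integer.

n₁ = 992

n₁ = (z_{α/2} + z_β)² · (σ₁² + σ₂²/r) / δ²
   = (2.576 + 0.842)² · (5.4² + 3.8²/2) / 0.9²
   = 11.6827 · (29.16 + 7.22) / 0.81
   = 11.6827 · 36.38 / 0.81
   = 524.71
Design effect: 1.89 × 524.71 = 991.71.
Round up → n₁ = 992; n₂ = r·n₁ = 2 × 992 = 1984.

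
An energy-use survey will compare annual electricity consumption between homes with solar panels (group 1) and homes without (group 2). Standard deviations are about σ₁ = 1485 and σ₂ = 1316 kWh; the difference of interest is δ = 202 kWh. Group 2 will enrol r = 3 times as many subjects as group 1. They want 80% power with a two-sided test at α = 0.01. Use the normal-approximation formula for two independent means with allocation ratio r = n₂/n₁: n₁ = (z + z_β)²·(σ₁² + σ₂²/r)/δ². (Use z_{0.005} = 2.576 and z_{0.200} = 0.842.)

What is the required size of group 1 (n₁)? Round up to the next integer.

n₁ = (z_{α/2} + z_β)² · (σ₁² + σ₂²/r) / δ²
   = (2.576 + 0.842)² · (1485² + 1316²/3) / 202²
   = 11.6827 · (2205225 + 577285.3) / 40804
   = 11.6827 · 2782510.3 / 40804
   = 796.67
Round up → n₁ = 797; n₂ = r·n₁ = 3 × 797 = 2391.

n₁ = 797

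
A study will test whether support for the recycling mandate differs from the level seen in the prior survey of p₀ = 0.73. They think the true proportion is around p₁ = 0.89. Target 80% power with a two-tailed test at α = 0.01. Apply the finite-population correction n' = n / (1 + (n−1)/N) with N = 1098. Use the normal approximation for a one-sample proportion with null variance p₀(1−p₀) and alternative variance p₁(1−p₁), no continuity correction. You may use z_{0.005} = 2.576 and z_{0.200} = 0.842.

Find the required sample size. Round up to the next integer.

n = [z_{α/2}·√(p₀q₀) + z_β·√(p₁q₁)]² / (p₁ − p₀)²
  = [2.576·√(0.73·0.27) + 0.842·√(0.89·0.11)]² / (0.16)²
  = [2.576·0.4440 + 0.842·0.3129]² / 0.0256
  = [1.4071]² / 0.0256
  = 77.34
Finite-population correction (N = 1098): 77.34 / (1 + (77.34 − 1)/1098) = 72.31.
Round up → n = 73.

n = 73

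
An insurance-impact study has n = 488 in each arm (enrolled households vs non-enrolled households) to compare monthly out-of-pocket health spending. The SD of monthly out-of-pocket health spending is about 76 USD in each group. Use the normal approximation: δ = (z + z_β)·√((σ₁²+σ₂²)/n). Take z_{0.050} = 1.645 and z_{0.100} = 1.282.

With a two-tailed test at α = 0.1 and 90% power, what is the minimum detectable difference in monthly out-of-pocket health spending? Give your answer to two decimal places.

δ = (z_{α/2} + z_β) · √((σ₁²+σ₂²)/n)
  = (1.645 + 1.282) · √(11552/488)
  = 2.927 · √23.6721
  = 2.927 · 4.8654
  = 14.2410

Minimum detectable difference ≈ 14.24 USD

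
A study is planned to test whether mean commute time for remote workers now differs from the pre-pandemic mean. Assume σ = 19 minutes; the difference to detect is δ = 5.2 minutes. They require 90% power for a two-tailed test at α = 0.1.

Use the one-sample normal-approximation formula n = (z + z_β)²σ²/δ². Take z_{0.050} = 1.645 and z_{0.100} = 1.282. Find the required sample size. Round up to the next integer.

n = (z_{α/2} + z_β)² · σ² / δ²
  = (1.645 + 1.282)² · 19² / 5.2²
  = 8.5673 · 361 / 27.04
  = 114.38
Round up → n = 115.

n = 115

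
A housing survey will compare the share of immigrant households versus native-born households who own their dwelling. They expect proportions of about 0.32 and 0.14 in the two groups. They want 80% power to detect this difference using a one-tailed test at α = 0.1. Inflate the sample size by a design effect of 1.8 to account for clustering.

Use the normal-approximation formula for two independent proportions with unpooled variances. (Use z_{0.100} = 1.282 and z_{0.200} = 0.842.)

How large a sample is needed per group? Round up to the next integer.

n = 85 per group

n = (z_α + z_β)² · [p₁(1−p₁) + p₂(1−p₂)] / (p₁ − p₂)²
  = (1.282 + 0.842)² · (0.32·0.68 + 0.14·0.86) / (0.18)²
  = (2.124)² · (0.2176 + 0.1204) / 0.0324
  = 4.5114 · 0.3380 / 0.0324
  = 47.06
Design effect: 1.8 × 47.06 = 84.71.
Round up → n = 85 per group.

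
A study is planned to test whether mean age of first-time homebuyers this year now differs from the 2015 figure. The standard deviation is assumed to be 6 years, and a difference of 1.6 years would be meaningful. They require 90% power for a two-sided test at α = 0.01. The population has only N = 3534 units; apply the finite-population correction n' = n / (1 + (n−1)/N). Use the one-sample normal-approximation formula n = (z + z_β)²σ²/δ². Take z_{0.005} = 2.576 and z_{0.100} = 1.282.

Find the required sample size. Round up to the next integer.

n = 198

n = (z_{α/2} + z_β)² · σ² / δ²
  = (2.576 + 1.282)² · 6² / 1.6²
  = 14.8842 · 36 / 2.56
  = 209.31
Finite-population correction (N = 3534): 209.31 / (1 + (209.31 − 1)/3534) = 197.66.
Round up → n = 198.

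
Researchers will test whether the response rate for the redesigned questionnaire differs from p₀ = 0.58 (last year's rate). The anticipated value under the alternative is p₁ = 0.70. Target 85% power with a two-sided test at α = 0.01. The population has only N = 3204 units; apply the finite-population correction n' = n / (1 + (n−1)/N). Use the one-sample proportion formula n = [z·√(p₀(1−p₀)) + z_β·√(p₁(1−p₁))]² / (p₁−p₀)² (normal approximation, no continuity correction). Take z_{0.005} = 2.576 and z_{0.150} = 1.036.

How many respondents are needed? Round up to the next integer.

n = 199

n = [z_{α/2}·√(p₀q₀) + z_β·√(p₁q₁)]² / (p₁ − p₀)²
  = [2.576·√(0.58·0.42) + 1.036·√(0.70·0.30)]² / (0.12)²
  = [2.576·0.4936 + 1.036·0.4583]² / 0.0144
  = [1.7462]² / 0.0144
  = 211.74
Finite-population correction (N = 3204): 211.74 / (1 + (211.74 − 1)/3204) = 198.67.
Round up → n = 199.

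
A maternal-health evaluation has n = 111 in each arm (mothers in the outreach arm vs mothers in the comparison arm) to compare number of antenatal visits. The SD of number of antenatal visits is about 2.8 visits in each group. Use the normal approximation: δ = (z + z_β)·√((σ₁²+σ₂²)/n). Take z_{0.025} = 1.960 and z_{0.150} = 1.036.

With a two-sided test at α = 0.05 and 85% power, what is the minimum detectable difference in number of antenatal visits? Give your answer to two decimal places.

Minimum detectable difference ≈ 1.13 visits

δ = (z_{α/2} + z_β) · √((σ₁²+σ₂²)/n)
  = (1.960 + 1.036) · √(15.68/111)
  = 2.996 · √0.14126
  = 2.996 · 0.3758
  = 1.1260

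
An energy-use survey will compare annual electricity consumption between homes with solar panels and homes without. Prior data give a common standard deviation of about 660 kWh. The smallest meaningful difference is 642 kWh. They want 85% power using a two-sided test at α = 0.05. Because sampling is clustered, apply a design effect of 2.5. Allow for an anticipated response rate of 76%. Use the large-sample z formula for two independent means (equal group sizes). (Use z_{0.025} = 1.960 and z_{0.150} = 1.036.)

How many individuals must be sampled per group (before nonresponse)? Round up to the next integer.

n = (z_{α/2} + z_β)² · (σ₁² + σ₂²) / δ²
  = (1.960 + 1.036)² · (2·660² = 871200) / 642²
  = 8.9760 · 871200 / 412164
  = 18.97
Design effect: 2.5 × 18.97 = 47.43.
Adjust for 76% response: 47.43 / 0.76 = 62.41.
Round up → n = 63 per group.

n = 63 per group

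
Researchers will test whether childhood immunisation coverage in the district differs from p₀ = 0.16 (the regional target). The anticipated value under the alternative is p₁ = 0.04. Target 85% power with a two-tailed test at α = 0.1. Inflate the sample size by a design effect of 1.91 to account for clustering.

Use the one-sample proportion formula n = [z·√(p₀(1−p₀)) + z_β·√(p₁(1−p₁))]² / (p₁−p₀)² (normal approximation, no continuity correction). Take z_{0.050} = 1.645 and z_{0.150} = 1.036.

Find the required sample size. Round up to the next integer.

n = 87

n = [z_{α/2}·√(p₀q₀) + z_β·√(p₁q₁)]² / (p₁ − p₀)²
  = [1.645·√(0.16·0.84) + 1.036·√(0.04·0.96)]² / (-0.12)²
  = [1.645·0.3666 + 1.036·0.1960]² / 0.0144
  = [0.8061]² / 0.0144
  = 45.12
Design effect: 1.91 × 45.12 = 86.18.
Round up → n = 87.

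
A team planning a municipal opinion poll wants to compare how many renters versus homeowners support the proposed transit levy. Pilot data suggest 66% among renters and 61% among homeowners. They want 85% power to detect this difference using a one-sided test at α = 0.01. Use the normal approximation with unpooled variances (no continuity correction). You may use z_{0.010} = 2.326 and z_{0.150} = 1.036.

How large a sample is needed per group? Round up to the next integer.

n = (z_α + z_β)² · [p₁(1−p₁) + p₂(1−p₂)] / (p₁ − p₂)²
  = (2.326 + 1.036)² · (0.66·0.34 + 0.61·0.39) / (0.05)²
  = (3.362)² · (0.2244 + 0.2379) / 0.0025
  = 11.3030 · 0.4623 / 0.0025
  = 2090.16
Round up → n = 2091 per group.

n = 2091 per group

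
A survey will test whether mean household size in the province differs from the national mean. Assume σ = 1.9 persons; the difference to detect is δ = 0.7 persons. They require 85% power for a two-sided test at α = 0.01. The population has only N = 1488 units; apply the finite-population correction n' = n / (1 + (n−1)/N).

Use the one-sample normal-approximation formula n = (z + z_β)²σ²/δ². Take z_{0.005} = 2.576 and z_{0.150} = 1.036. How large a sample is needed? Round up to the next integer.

n = 91

n = (z_{α/2} + z_β)² · σ² / δ²
  = (2.576 + 1.036)² · 1.9² / 0.7²
  = 13.0465 · 3.61 / 0.49
  = 96.12
Finite-population correction (N = 1488): 96.12 / (1 + (96.12 − 1)/1488) = 90.34.
Round up → n = 91.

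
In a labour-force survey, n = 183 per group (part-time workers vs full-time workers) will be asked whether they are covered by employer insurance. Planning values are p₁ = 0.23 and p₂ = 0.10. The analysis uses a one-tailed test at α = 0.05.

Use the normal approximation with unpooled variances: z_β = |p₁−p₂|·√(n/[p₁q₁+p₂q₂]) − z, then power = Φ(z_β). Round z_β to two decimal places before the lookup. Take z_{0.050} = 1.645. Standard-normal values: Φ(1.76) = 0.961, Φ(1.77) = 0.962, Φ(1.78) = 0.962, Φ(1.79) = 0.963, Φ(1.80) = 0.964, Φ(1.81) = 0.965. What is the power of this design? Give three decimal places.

z_β = |p₁−p₂|·√(n/[p₁q₁+p₂q₂]) − z_α
    = 0.13 · √(183/0.2671) − 1.645
    = 0.13 · 26.1751 − 1.645
    = 3.4028 − 1.645 = 1.7578 → 1.76
Power = Φ(1.76) = 0.961.

Power ≈ 0.961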